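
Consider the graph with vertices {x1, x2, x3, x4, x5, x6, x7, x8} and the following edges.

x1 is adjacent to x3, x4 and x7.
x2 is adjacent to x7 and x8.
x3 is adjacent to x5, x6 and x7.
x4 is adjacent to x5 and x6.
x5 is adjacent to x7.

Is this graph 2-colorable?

No

x1, x3, x7 are pairwise adjacent, so at least 3 colors are needed.
So 2 colors are not enough.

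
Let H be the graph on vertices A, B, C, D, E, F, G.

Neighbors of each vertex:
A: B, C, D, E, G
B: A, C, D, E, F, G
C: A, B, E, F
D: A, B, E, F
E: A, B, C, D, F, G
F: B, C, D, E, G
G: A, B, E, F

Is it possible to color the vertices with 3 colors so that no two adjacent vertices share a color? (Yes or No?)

No

A, B, D, E are pairwise adjacent (a clique of size 4), so at least 4 colors are needed.
So 3 colors are not enough.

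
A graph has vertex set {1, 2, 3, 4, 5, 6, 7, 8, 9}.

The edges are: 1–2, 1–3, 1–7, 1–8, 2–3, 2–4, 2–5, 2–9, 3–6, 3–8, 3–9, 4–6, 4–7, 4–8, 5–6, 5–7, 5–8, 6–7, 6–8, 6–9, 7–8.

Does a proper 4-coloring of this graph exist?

Yes

The chromatic number is 4. 4, 6, 7, 8 are mutually adjacent (a clique of size 4), so at least 4 colors are needed.
One proper 4-coloring: 1=d, 2=a, 3=c, 4=d, 5=d, 6=a, 7=c, 8=b, 9=b.
That is already a proper 4-coloring.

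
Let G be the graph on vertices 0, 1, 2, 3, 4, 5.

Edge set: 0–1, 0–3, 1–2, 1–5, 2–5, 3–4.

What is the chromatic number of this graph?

3

1, 2, 5 are pairwise adjacent, so at least 3 colors are needed.
A valid assignment using 3 colors: 0=blue, 1=red, 2=green, 3=red, 4=blue, 5=blue. Every edge joins two different colors.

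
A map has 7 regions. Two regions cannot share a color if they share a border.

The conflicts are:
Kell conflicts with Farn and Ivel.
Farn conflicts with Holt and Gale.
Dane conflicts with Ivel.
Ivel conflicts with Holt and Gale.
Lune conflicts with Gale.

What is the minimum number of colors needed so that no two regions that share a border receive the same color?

2

Farn and Gale conflict, so at least 2 colors are needed.
A valid assignment using 2 colors: Kell=2, Farn=1, Dane=2, Ivel=1, Lune=1, Holt=2, Gale=2. Each listed conflict is separated.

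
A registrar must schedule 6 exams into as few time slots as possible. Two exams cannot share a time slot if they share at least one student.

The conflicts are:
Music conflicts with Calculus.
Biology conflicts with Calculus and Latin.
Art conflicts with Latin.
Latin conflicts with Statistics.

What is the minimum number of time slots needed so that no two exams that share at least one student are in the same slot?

2

Music and Calculus conflict, so at least 2 time slots are needed.
A valid assignment using 2 time slots: Music=2, Biology=2, Art=2, Calculus=1, Latin=1, Statistics=2. Each listed conflict is separated.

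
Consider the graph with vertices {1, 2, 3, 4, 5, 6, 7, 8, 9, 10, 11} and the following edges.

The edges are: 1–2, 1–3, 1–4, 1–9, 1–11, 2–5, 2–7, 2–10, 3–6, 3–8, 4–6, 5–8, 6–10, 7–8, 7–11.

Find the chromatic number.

3

The cycle 10-6-4-1-2-10 has odd length 5, so it cannot be 2-colored; at least 3 colors are needed.
3 colors suffice: color a → {1, 6, 8}; color b → {2, 3, 4, 9, 11}; color c → {5, 7, 10}. Each edge has distinct colors on its endpoints.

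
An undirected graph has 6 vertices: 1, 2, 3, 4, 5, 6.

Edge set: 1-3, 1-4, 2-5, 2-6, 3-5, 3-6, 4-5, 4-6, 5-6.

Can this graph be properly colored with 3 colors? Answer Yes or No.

Yes

The chromatic number is 3. 3, 5, 6 are mutually adjacent, so at least 3 colors are needed.
One proper 3-coloring: 1=red, 2=green, 3=green, 4=green, 5=red, 6=blue.
That is already a proper 3-coloring.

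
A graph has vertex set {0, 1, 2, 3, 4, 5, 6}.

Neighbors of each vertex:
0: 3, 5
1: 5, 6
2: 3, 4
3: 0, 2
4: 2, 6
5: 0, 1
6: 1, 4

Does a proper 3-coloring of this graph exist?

The chromatic number is 3. The cycle 1-6-4-2-3-0-5-1 has odd length 7, so it cannot be 2-colored; at least 3 colors are needed.
3 colors suffice: color red → {0, 1, 2}; color blue → {3, 4, 5}; color green → {6}.
That is already a proper 3-coloring.

Yes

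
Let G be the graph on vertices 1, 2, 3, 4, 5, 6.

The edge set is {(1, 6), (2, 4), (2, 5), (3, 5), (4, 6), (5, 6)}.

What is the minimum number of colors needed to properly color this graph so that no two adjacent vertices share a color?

2

4 and 6 are adjacent, so at least 2 colors are needed.
2 colors suffice: color a → {2, 3, 6}; color b → {1, 4, 5}. Each edge has distinct colors on its endpoints.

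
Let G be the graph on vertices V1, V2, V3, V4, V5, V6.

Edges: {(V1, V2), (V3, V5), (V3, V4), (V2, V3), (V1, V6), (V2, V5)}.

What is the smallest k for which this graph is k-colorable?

3

V2, V3, V5 are mutually adjacent, so at least 3 colors are needed.
3 colors suffice: color red → {V2, V4, V6}; color blue → {V1, V3}; color green → {V5}. Each edge has distinct colors on its endpoints.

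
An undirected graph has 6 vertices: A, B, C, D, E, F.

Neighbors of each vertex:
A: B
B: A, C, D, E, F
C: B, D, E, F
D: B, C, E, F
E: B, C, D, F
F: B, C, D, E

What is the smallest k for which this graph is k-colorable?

5

B, C, D, E, F are mutually adjacent (a clique of size 5), so at least 5 colors are needed.
One proper 5-coloring: A=2, B=1, C=2, D=3, E=5, F=4. Every edge joins two different colors.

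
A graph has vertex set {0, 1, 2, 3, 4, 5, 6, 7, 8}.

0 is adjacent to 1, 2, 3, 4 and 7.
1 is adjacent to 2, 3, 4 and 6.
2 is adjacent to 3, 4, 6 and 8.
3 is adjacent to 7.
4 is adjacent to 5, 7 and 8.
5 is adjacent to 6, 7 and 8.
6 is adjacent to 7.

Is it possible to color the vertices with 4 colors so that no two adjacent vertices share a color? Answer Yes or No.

The chromatic number is 4. 0, 1, 2, 3 are pairwise adjacent (a clique of size 4), so at least 4 colors are needed.
4 colors suffice: 0=green, 1=yellow, 2=red, 3=blue, 4=blue, 5=green, 6=blue, 7=red, 8=yellow.
That is already a proper 4-coloring.

Yes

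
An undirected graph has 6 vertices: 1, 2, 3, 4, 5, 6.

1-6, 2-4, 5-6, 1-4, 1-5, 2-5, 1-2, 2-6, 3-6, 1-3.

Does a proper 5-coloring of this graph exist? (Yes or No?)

The chromatic number is 4. 1, 2, 5, 6 form a clique, so at least 4 colors are needed.
A valid assignment using 4 colors: 1=red, 2=blue, 3=blue, 4=green, 5=yellow, 6=green.
Since 5 ≥ 4, a proper 5-coloring certainly exists.

Yes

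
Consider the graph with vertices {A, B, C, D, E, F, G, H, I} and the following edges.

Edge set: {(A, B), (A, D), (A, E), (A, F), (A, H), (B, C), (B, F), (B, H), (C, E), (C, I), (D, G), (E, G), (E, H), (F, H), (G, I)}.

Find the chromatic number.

A, B, F, H form a clique, so at least 4 colors are needed.
4 colors suffice: A=1, B=2, C=1, D=2, E=2, F=4, G=1, H=3, I=2. Each edge has distinct colors on its endpoints.

4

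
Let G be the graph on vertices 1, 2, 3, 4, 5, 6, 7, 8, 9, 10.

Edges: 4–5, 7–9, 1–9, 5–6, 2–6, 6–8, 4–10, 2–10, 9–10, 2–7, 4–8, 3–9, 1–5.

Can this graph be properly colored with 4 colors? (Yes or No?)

The chromatic number is 3. The cycle 4-10-9-1-5-4 has odd length 5, so it cannot be 2-colored; at least 3 colors are needed.
3 colors suffice: 1=c, 2=c, 3=b, 4=a, 5=b, 6=a, 7=b, 8=b, 9=a, 10=b.
Since 4 ≥ 3, a proper 4-coloring certainly exists.

Yes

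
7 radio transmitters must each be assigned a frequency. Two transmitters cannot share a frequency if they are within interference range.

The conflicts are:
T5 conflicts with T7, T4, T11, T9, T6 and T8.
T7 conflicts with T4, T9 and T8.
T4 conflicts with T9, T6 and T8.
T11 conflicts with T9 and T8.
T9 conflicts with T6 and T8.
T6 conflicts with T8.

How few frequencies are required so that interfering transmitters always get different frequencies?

5

T5, T4, T9, T6, T8 pairwise conflict, so at least 5 frequencies are needed.
A valid assignment using 5 frequencies: T5=3, T7=5, T4=4, T11=4, T9=2, T6=5, T8=1. Each listed conflict is separated.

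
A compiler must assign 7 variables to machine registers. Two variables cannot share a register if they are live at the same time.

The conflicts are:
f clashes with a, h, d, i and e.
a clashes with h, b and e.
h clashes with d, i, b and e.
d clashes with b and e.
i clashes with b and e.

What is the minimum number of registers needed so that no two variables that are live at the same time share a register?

f, h, i, e pairwise conflict, so at least 4 registers are needed.
4 registers suffice: register 1 → {h}; register 2 → {b, e}; register 3 → {f}; register 4 → {a, d, i}. No two conflicting variables share a register.

4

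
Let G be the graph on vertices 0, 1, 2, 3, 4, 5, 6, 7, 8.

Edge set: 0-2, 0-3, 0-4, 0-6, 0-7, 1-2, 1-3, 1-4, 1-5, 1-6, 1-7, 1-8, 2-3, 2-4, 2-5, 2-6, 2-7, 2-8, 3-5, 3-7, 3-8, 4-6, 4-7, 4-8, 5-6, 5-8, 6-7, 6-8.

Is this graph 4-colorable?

No

1, 2, 4, 6, 8 form a clique, so at least 5 colors are needed.
So 4 colors are not enough.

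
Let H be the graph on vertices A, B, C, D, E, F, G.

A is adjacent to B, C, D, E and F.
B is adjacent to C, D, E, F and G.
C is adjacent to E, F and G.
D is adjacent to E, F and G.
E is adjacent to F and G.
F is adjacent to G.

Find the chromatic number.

5

B, C, E, F, G are pairwise adjacent (a clique of size 5), so at least 5 colors are needed.
5 colors suffice: color 1 → {E}; color 2 → {F}; color 3 → {B}; color 4 → {A, G}; color 5 → {C, D}. Each edge has distinct colors on its endpoints.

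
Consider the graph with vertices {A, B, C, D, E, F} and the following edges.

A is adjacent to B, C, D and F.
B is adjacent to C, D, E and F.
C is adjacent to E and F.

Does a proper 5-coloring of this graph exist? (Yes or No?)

Yes

The chromatic number is 4. A, B, C, F form a clique, so at least 4 colors are needed.
A valid assignment using 4 colors: A=3, B=1, C=2, D=2, E=3, F=4.
Since 5 ≥ 4, a proper 5-coloring certainly exists.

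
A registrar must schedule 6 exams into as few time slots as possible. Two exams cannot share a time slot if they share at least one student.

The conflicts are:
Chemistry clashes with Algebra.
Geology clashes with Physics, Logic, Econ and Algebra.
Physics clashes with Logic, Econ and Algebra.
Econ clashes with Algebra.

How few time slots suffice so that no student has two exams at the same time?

Geology, Physics, Econ, Algebra are mutually in conflict, so at least 4 time slots are needed.
A valid assignment using 4 time slots: Chemistry=2, Geology=3, Physics=2, Logic=1, Econ=4, Algebra=1. Each listed conflict is separated.

4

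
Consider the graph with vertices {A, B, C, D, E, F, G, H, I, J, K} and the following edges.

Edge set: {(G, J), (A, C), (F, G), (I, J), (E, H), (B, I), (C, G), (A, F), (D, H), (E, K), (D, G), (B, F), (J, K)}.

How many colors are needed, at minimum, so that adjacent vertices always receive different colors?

The cycle F-G-J-I-B-F has odd length 5, so it cannot be 2-colored; at least 3 colors are needed.
One proper 3-coloring: A=1, B=1, C=2, D=2, E=2, F=2, G=1, H=1, I=3, J=2, K=1. Each edge has distinct colors on its endpoints.

3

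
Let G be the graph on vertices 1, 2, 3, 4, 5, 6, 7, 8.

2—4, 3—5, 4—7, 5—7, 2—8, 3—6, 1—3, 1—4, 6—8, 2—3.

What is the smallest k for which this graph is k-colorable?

The cycle 5-7-4-1-3-5 has odd length 5, so it cannot be 2-colored; at least 3 colors are needed.
3 colors suffice: color a → {3, 4, 8}; color b → {1, 2, 6, 7}; color c → {5}. Each edge has distinct colors on its endpoints.

3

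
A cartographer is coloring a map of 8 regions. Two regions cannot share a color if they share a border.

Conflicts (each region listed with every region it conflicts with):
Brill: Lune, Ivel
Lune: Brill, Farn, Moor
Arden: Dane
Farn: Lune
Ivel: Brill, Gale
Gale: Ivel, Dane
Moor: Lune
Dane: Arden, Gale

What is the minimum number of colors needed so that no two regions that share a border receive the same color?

2

Lune and Farn conflict, so at least 2 colors are needed.
A valid assignment using 2 colors: Brill=2, Lune=1, Arden=2, Farn=2, Ivel=1, Gale=2, Moor=2, Dane=1. No two conflicting regions share a color.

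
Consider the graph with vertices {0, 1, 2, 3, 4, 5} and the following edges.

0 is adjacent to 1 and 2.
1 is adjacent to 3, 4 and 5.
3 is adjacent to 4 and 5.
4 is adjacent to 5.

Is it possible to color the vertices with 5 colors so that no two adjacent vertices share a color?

The chromatic number is 4. 1, 3, 4, 5 are pairwise adjacent (a clique of size 4), so at least 4 colors are needed.
4 colors suffice: color red → {1, 2}; color blue → {0, 4}; color green → {5}; color yellow → {3}.
Since 5 ≥ 4, a proper 5-coloring certainly exists.

Yes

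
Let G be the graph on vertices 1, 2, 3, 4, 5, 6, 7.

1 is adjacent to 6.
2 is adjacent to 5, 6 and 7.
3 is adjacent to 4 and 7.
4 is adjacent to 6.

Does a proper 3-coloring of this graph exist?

Yes

The chromatic number is 3. The cycle 3-4-6-2-7-3 has odd length 5, so it cannot be 2-colored; at least 3 colors are needed.
3 colors suffice: color a → {5, 6, 7}; color b → {1, 2, 4}; color c → {3}.
That is already a proper 3-coloring.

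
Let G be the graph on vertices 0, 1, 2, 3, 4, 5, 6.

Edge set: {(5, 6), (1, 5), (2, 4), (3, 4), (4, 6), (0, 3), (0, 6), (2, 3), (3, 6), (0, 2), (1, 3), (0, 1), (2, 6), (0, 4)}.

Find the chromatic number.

0, 2, 3, 4, 6 are mutually adjacent (a clique of size 5), so at least 5 colors are needed.
A valid assignment using 5 colors: 0=b, 1=c, 2=d, 3=a, 4=e, 5=a, 6=c. Every edge joins two different colors.

5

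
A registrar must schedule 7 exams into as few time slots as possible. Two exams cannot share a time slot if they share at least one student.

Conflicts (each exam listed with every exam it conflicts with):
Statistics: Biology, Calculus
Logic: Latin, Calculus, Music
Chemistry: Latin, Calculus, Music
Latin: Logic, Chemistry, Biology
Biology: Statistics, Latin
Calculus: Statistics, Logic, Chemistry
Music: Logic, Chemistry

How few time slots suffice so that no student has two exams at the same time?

The cycle Statistics-Biology-Latin-Logic-Calculus-Statistics has odd length 5, so it cannot be 2-colored; at least 3 time slots are needed.
A valid assignment using 3 time slots: Statistics=3, Logic=2, Chemistry=2, Latin=1, Biology=2, Calculus=1, Music=1. No two conflicting exams share a time slot.

3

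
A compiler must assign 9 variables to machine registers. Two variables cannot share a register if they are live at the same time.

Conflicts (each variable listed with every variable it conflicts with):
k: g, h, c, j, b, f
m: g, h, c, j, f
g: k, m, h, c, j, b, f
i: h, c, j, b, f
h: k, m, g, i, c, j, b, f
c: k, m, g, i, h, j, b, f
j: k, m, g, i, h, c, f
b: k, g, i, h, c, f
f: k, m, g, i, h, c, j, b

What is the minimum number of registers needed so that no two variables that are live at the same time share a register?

k, g, h, c, b, f are mutually in conflict, so at least 6 registers are needed.
6 registers suffice: register 1 → {c}; register 2 → {h}; register 3 → {f}; register 4 → {g, i}; register 5 → {j, b}; register 6 → {k, m}. No two conflicting variables share a register.

6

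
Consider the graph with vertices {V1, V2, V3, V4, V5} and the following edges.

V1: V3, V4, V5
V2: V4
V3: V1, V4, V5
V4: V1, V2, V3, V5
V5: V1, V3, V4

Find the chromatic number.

4

V1, V3, V4, V5 form a clique, so at least 4 colors are needed.
4 colors suffice: color 1 → {V4}; color 2 → {V2, V5}; color 3 → {V3}; color 4 → {V1}. Every edge joins two different colors.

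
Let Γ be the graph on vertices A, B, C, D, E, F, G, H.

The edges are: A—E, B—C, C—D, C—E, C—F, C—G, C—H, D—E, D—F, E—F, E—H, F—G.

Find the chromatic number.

C, D, E, F form a clique, so at least 4 colors are needed.
4 colors suffice: color 1 → {A, C}; color 2 → {B, E, G}; color 3 → {F, H}; color 4 → {D}. Each edge has distinct colors on its endpoints.

4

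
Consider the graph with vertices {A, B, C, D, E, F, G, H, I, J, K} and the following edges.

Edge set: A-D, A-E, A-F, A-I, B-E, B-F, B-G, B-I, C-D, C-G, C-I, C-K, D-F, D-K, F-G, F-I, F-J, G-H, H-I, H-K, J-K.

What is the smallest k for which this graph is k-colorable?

3

A, D, F are mutually adjacent, so at least 3 colors are needed.
3 colors suffice: color 1 → {E, F, K}; color 2 → {D, G, I, J}; color 3 → {A, B, C, H}. Every edge joins two different colors.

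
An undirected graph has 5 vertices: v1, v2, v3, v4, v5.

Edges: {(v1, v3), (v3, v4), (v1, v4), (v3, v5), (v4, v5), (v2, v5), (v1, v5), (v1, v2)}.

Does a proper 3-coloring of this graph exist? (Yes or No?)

No

v1, v3, v4, v5 are pairwise adjacent (a clique of size 4), so at least 4 colors are needed.
So 3 colors are not enough.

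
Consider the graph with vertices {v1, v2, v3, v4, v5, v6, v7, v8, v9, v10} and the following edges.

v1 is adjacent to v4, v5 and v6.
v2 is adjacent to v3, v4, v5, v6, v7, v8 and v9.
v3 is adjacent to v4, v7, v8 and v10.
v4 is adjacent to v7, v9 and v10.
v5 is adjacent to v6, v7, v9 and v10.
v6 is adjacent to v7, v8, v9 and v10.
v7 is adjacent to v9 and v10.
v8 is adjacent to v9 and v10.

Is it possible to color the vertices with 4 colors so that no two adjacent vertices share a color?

No

v2, v5, v6, v7, v9 are mutually adjacent (a clique of size 5), so at least 5 colors are needed.
So 4 colors are not enough.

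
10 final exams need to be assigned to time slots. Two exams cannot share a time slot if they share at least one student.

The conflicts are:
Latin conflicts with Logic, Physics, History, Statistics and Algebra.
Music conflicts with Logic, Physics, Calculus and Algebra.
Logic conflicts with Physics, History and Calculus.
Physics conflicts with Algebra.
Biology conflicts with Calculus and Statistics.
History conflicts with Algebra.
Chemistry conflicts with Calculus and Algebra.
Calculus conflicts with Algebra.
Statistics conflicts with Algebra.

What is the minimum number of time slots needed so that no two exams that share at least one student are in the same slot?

Music, Logic, Calculus all conflict with each other, so at least 3 time slots are needed.
A valid assignment using 3 time slots: Latin=3, Music=3, Logic=1, Physics=2, Biology=1, History=2, Chemistry=3, Calculus=2, Statistics=2, Algebra=1. Each listed conflict is separated.

3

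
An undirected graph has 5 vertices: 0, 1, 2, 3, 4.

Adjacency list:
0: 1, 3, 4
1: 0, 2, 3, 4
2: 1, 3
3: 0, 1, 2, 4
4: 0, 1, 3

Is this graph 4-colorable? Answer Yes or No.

The chromatic number is 4. 0, 1, 3, 4 are mutually adjacent (a clique of size 4), so at least 4 colors are needed.
One proper 4-coloring: 0=c, 1=b, 2=c, 3=a, 4=d.
That is already a proper 4-coloring.

Yes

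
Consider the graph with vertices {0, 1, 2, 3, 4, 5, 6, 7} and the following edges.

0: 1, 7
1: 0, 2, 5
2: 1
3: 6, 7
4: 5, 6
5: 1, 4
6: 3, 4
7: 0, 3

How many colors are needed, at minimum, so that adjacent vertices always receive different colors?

3

The cycle 0-7-3-6-4-5-1-0 has odd length 7, so it cannot be 2-colored; at least 3 colors are needed.
3 colors suffice: color red → {1, 6, 7}; color blue → {0, 2, 3, 4}; color green → {5}. Each edge has distinct colors on its endpoints.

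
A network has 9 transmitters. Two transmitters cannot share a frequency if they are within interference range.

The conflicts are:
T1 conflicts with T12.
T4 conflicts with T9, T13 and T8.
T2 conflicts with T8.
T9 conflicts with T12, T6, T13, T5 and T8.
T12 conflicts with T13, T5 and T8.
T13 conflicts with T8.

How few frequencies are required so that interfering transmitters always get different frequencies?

4

T9, T12, T13, T8 are mutually in conflict, so at least 4 frequencies are needed.
4 frequencies suffice: frequency 1 → {T1, T2, T9}; frequency 2 → {T6, T5, T8}; frequency 3 → {T4, T12}; frequency 4 → {T13}. No two conflicting transmitters share a frequency.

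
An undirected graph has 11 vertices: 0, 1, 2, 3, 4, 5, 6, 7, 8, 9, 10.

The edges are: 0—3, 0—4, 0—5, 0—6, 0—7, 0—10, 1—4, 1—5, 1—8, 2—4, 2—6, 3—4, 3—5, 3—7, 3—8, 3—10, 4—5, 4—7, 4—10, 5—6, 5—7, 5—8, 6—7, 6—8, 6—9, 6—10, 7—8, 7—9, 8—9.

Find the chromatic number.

0, 3, 4, 5, 7 are mutually adjacent (a clique of size 5), so at least 5 colors are needed.
5 colors suffice: color a → {4, 6}; color b → {2, 5, 9, 10}; color c → {1, 7}; color d → {0, 8}; color e → {3}. No two adjacent vertices share a color.

5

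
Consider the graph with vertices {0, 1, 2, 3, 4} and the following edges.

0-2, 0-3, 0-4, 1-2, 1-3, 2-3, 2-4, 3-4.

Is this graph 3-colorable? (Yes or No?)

No

0, 2, 3, 4 form a clique, so at least 4 colors are needed.
So 3 colors are not enough.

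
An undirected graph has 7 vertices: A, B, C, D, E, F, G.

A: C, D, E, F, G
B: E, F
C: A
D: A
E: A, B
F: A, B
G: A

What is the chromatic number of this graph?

2

A and D are adjacent, so at least 2 colors are needed.
2 colors suffice: color red → {A, B}; color blue → {C, D, E, F, G}. Each edge has distinct colors on its endpoints.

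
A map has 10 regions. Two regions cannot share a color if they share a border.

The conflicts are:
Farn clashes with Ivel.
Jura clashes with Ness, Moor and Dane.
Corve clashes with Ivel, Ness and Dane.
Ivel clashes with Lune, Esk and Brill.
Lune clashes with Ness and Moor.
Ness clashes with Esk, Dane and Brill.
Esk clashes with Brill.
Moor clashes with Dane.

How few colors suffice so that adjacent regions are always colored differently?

Corve, Ness, Dane all conflict with each other, so at least 3 colors are needed.
A valid assignment using 3 colors: Farn=2, Jura=3, Corve=3, Ivel=1, Lune=2, Ness=1, Esk=3, Moor=1, Dane=2, Brill=2. Each listed conflict is separated.

3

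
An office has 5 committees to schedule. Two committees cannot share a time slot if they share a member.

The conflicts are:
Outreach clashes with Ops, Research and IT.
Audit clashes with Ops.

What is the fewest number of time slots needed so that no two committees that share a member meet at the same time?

2

Outreach and Ops conflict, so at least 2 time slots are needed.
Using 2 time slots: Outreach=1, Audit=1, Ops=2, Research=2, IT=2. Each listed conflict is separated.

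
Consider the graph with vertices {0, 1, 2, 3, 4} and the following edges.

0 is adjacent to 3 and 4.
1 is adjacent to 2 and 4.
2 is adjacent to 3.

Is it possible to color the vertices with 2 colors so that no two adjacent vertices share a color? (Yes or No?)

The cycle 2-3-0-4-1-2 has odd length 5, so it cannot be 2-colored; at least 3 colors are needed.
So 2 colors are not enough.

No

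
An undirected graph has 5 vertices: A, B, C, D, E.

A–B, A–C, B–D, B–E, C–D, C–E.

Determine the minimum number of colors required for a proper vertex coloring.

C and D are adjacent, so at least 2 colors are needed.
2 colors suffice: color 1 → {B, C}; color 2 → {A, D, E}. Each edge has distinct colors on its endpoints.

2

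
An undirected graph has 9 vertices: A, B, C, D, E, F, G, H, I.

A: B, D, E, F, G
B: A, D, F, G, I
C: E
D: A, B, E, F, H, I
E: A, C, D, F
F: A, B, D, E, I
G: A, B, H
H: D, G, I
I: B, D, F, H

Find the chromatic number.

B, D, F, I form a clique, so at least 4 colors are needed.
4 colors suffice: A=3, B=2, C=1, D=1, E=2, F=4, G=1, H=2, I=3. Every edge joins two different colors.

4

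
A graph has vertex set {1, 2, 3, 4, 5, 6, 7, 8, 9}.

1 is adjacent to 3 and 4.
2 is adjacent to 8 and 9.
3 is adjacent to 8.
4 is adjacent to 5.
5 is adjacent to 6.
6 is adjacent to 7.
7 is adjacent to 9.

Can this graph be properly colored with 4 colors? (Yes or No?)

Yes

The chromatic number is 3. The cycle 8-2-9-7-6-5-4-1-3-8 has odd length 9, so it cannot be 2-colored; at least 3 colors are needed.
3 colors suffice: color a → {2, 3, 4, 6}; color b → {1, 5, 7, 8}; color c → {9}.
Since 4 ≥ 3, a proper 4-coloring certainly exists.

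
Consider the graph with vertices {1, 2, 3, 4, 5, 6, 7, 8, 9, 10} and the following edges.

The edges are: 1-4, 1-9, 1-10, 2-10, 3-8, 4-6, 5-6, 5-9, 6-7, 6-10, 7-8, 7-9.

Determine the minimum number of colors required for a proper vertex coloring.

The cycle 1-10-6-7-9-1 has odd length 5, so it cannot be 2-colored; at least 3 colors are needed.
3 colors suffice: color red → {2, 6, 8, 9}; color blue → {1, 3, 5, 7}; color green → {4, 10}. Every edge joins two different colors.

3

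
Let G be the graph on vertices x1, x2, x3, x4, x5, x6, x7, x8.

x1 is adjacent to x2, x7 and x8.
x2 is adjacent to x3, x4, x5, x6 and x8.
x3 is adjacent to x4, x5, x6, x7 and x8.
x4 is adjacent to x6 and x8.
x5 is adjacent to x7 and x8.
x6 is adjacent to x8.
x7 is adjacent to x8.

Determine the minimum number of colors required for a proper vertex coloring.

5

x2, x3, x4, x6, x8 form a clique, so at least 5 colors are needed.
A valid assignment using 5 colors: x1=3, x2=2, x3=3, x4=5, x5=4, x6=4, x7=2, x8=1. Each edge has distinct colors on its endpoints.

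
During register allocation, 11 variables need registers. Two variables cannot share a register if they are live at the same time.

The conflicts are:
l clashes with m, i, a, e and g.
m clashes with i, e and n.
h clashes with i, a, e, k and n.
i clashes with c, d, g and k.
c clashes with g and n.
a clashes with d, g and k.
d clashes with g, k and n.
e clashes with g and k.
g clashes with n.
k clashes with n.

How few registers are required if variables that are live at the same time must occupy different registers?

3

h, i, k are mutually in conflict, so at least 3 registers are needed.
3 registers suffice: l=3, m=2, h=3, i=1, c=3, a=1, d=3, e=1, g=2, k=2, n=1. No two conflicting variables share a register.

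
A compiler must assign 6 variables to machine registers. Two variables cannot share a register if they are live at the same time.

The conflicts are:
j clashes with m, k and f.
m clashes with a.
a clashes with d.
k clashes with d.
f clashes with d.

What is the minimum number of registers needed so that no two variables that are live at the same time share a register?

The cycle j-k-d-a-m-j has odd length 5, so it cannot be 2-colored; at least 3 registers are needed.
3 registers suffice: register 1 → {j, d}; register 2 → {m, k, f}; register 3 → {a}. Every pair that conflicts lands in different registers.

3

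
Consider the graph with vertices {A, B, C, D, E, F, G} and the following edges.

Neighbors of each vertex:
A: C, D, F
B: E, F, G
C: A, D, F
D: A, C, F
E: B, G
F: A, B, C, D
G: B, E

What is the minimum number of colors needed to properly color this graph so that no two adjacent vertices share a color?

4

A, C, D, F are mutually adjacent (a clique of size 4), so at least 4 colors are needed.
4 colors suffice: color 1 → {F, G}; color 2 → {B, D}; color 3 → {C, E}; color 4 → {A}. Each edge has distinct colors on its endpoints.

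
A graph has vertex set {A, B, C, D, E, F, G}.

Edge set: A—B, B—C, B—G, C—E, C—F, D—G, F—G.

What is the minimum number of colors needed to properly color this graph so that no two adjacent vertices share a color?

D and G are adjacent, so at least 2 colors are needed.
One proper 2-coloring: A=2, B=1, C=2, D=1, E=1, F=1, G=2. Each edge has distinct colors on its endpoints.

2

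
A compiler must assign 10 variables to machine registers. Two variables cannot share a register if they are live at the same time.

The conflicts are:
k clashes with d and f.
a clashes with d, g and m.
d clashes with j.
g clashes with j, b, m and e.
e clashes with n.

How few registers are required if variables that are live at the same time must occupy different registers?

a, g, m pairwise conflict, so at least 3 registers are needed.
A valid assignment using 3 registers: k=2, a=2, d=1, g=1, f=1, j=2, b=2, m=3, e=2, n=1. No two conflicting variables share a register.

3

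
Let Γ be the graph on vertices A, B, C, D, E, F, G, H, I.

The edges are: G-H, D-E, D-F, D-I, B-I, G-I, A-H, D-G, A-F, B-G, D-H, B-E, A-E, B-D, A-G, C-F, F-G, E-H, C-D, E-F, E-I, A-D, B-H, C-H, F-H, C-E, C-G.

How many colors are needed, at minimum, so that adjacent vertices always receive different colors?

C, D, E, F, H form a clique, so at least 5 colors are needed.
5 colors suffice: A=5, B=4, C=5, D=1, E=2, F=4, G=2, H=3, I=3. Each edge has distinct colors on its endpoints.

5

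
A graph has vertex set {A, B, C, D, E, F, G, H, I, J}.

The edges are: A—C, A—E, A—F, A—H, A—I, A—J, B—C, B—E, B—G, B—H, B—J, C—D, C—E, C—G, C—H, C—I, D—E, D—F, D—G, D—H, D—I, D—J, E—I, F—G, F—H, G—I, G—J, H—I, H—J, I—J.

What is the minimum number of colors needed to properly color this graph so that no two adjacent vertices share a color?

A, C, H, I are pairwise adjacent (a clique of size 4), so at least 4 colors are needed.
A valid assignment using 4 colors: A=4, B=3, C=1, D=4, E=2, F=1, G=2, H=2, I=3, J=1. No two adjacent vertices share a color.

4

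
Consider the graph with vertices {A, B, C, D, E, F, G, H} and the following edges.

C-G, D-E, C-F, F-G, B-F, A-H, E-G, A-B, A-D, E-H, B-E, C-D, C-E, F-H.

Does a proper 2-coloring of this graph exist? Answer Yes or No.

No

C, D, E are mutually adjacent, so at least 3 colors are needed.
So 2 colors are not enough.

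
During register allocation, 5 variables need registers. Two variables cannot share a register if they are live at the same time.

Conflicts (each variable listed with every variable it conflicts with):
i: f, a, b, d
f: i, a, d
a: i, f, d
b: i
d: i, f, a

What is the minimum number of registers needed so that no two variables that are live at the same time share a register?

i, f, a, d pairwise conflict, so at least 4 registers are needed.
4 registers suffice: i=1, f=2, a=4, b=2, d=3. Each listed conflict is separated.

4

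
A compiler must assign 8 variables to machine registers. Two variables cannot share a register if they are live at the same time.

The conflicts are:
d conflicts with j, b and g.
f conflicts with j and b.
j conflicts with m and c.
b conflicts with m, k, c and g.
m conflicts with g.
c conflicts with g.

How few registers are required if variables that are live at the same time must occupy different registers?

b, m, g all conflict with each other, so at least 3 registers are needed.
A valid assignment using 3 registers: d=3, f=2, j=1, b=1, m=3, k=2, c=3, g=2. No two conflicting variables share a register.

3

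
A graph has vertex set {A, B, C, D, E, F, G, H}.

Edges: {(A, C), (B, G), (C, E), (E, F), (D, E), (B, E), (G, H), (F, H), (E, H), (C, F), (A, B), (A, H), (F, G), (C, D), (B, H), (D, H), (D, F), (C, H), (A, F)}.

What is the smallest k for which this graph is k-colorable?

5

C, D, E, F, H are mutually adjacent (a clique of size 5), so at least 5 colors are needed.
One proper 5-coloring: A=3, B=2, C=4, D=5, E=3, F=2, G=3, H=1. Every edge joins two different colors.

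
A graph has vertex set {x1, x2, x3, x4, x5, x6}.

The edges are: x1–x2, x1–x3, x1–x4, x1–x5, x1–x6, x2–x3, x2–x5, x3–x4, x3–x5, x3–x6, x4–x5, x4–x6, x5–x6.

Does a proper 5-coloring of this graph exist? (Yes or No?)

The chromatic number is 5. x1, x3, x4, x5, x6 are pairwise adjacent (a clique of size 5), so at least 5 colors are needed.
5 colors suffice: color 1 → {x1}; color 2 → {x3}; color 3 → {x5}; color 4 → {x2, x4}; color 5 → {x6}.
That is already a proper 5-coloring.

Yes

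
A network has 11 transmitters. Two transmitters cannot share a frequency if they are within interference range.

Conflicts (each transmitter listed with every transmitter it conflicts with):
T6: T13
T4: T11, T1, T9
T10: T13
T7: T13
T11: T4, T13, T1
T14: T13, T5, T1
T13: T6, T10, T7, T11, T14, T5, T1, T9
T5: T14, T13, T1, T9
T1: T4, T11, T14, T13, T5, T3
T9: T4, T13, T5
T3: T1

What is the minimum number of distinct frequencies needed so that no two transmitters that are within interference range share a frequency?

T14, T13, T5, T1 pairwise conflict, so at least 4 frequencies are needed.
4 frequencies suffice: frequency 1 → {T4, T13, T3}; frequency 2 → {T6, T10, T7, T1, T9}; frequency 3 → {T11, T5}; frequency 4 → {T14}. Every pair that conflicts lands in different frequencies.

4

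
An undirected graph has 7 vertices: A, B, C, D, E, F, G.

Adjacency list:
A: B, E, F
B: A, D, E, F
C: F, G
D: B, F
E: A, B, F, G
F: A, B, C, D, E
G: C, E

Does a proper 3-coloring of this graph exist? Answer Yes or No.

A, B, E, F are pairwise adjacent (a clique of size 4), so at least 4 colors are needed.
So 3 colors are not enough.

No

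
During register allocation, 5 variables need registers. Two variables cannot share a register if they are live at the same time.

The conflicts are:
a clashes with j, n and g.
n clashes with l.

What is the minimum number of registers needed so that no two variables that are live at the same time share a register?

2

a and n conflict, so at least 2 registers are needed.
Using 2 registers: a=1, j=2, n=2, g=2, l=1. Each listed conflict is separated.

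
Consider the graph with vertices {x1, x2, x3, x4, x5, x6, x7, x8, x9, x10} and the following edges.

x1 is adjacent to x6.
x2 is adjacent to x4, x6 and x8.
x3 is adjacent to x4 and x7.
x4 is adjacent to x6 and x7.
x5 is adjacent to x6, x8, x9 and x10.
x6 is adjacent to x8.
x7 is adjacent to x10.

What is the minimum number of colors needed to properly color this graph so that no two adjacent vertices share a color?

3

x3, x4, x7 form a triangle, so at least 3 colors are needed.
3 colors suffice: color 1 → {x6, x7, x9}; color 2 → {x1, x4, x8, x10}; color 3 → {x2, x3, x5}. No two adjacent vertices share a color.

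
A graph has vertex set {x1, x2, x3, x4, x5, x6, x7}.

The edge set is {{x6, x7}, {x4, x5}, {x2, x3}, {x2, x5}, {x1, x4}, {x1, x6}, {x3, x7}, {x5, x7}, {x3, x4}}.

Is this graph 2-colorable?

No

The cycle x6-x7-x3-x4-x1-x6 has odd length 5, so it cannot be 2-colored; at least 3 colors are needed.
So 2 colors are not enough.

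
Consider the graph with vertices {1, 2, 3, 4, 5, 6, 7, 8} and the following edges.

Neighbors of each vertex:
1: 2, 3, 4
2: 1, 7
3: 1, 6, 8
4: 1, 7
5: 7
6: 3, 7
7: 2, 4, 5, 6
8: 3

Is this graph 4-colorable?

The chromatic number is 3. The cycle 6-7-2-1-3-6 has odd length 5, so it cannot be 2-colored; at least 3 colors are needed.
A valid assignment using 3 colors: 1=blue, 2=green, 3=red, 4=green, 5=blue, 6=blue, 7=red, 8=blue.
Since 4 ≥ 3, a proper 4-coloring certainly exists.

Yes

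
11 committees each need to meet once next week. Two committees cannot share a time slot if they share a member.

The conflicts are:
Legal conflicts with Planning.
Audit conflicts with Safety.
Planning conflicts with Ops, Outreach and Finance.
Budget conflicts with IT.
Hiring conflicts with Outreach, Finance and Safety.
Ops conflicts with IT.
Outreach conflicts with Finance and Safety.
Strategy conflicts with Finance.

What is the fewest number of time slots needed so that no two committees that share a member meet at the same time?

3

Hiring, Outreach, Safety are mutually in conflict, so at least 3 time slots are needed.
3 time slots suffice: time slot 1 → {Legal, Budget, Ops, Finance, Safety}; time slot 2 → {Audit, Planning, Hiring, IT, Strategy}; time slot 3 → {Outreach}. Every pair that conflicts lands in different time slots.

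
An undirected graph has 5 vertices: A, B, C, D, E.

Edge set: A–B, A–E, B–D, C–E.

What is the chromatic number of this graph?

A and B are adjacent, so at least 2 colors are needed.
One proper 2-coloring: A=2, B=1, C=2, D=2, E=1. Every edge joins two different colors.

2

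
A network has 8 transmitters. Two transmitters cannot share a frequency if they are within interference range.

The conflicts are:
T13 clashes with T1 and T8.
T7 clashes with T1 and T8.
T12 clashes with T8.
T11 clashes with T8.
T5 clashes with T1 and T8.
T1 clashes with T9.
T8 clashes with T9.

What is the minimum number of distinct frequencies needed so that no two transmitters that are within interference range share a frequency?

2

T13 and T1 conflict, so at least 2 frequencies are needed.
2 frequencies suffice: frequency 1 → {T1, T8}; frequency 2 → {T13, T7, T12, T11, T5, T9}. Every pair that conflicts lands in different frequencies.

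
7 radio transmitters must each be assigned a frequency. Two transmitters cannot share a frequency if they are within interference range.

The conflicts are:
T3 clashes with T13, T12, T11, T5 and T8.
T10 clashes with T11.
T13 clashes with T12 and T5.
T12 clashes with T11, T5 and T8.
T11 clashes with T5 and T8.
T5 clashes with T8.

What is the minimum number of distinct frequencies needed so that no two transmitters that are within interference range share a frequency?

T3, T12, T11, T5, T8 are mutually in conflict, so at least 5 frequencies are needed.
A valid assignment using 5 frequencies: T3=2, T10=1, T13=3, T12=1, T11=3, T5=4, T8=5. Every pair that conflicts lands in different frequencies.

5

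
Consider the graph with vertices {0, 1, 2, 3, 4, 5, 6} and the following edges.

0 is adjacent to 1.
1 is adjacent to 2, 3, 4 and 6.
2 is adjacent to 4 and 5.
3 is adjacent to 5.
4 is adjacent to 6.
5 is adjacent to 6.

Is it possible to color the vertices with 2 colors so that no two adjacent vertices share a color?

1, 4, 6 form a triangle, so at least 3 colors are needed.
So 2 colors are not enough.

No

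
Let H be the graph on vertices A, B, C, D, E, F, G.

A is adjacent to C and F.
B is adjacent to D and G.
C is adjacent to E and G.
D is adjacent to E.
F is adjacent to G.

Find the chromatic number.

The cycle G-B-D-E-C-G has odd length 5, so it cannot be 2-colored; at least 3 colors are needed.
A valid assignment using 3 colors: A=1, B=2, C=2, D=1, E=3, F=2, G=1. No two adjacent vertices share a color.

3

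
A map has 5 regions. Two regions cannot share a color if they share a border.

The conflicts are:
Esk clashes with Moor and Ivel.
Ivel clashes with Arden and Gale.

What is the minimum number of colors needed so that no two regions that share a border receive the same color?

Esk and Ivel conflict, so at least 2 colors are needed.
One proper 2-coloring: Esk=2, Moor=1, Ivel=1, Arden=2, Gale=2. Each listed conflict is separated.

2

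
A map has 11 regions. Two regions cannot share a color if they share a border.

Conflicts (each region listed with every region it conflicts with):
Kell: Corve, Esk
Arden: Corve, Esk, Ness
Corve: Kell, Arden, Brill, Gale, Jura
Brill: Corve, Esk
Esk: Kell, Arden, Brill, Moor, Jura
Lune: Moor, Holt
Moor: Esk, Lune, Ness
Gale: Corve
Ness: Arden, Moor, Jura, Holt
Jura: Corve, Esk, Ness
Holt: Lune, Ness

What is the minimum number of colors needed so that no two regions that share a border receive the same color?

Corve and Jura conflict, so at least 2 colors are needed.
2 colors suffice: color 1 → {Corve, Esk, Lune, Ness}; color 2 → {Kell, Arden, Brill, Moor, Gale, Jura, Holt}. No two conflicting regions share a color.

2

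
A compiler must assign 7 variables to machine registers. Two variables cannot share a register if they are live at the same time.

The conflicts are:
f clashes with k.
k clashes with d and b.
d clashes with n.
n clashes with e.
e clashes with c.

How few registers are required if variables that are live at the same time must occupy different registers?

k and b conflict, so at least 2 registers are needed.
2 registers suffice: register 1 → {k, n, c}; register 2 → {f, d, b, e}. Every pair that conflicts lands in different registers.

2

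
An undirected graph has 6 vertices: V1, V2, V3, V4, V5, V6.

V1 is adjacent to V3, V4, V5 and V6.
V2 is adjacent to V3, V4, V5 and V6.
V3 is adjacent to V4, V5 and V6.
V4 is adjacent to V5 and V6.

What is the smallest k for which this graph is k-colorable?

V1, V3, V4, V6 are mutually adjacent (a clique of size 4), so at least 4 colors are needed.
One proper 4-coloring: V1=4, V2=4, V3=1, V4=2, V5=3, V6=3. Each edge has distinct colors on its endpoints.

4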